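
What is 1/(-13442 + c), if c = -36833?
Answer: -1/50275 ≈ -1.9891e-5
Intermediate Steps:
1/(-13442 + c) = 1/(-13442 - 36833) = 1/(-50275) = -1/50275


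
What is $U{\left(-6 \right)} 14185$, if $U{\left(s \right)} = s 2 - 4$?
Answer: $-226960$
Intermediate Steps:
$U{\left(s \right)} = -4 + 2 s$ ($U{\left(s \right)} = 2 s - 4 = -4 + 2 s$)
$U{\left(-6 \right)} 14185 = \left(-4 + 2 \left(-6\right)\right) 14185 = \left(-4 - 12\right) 14185 = \left(-16\right) 14185 = -226960$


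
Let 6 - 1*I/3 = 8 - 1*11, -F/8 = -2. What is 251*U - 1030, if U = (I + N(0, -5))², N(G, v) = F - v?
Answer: 577274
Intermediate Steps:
F = 16 (F = -8*(-2) = 16)
N(G, v) = 16 - v
I = 27 (I = 18 - 3*(8 - 1*11) = 18 - 3*(8 - 11) = 18 - 3*(-3) = 18 + 9 = 27)
U = 2304 (U = (27 + (16 - 1*(-5)))² = (27 + (16 + 5))² = (27 + 21)² = 48² = 2304)
251*U - 1030 = 251*2304 - 1030 = 578304 - 1030 = 577274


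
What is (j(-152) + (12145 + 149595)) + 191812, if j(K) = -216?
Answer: 353336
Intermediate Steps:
(j(-152) + (12145 + 149595)) + 191812 = (-216 + (12145 + 149595)) + 191812 = (-216 + 161740) + 191812 = 161524 + 191812 = 353336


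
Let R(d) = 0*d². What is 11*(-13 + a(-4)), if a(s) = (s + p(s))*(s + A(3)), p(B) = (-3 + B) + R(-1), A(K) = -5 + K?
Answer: 583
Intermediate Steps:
R(d) = 0
p(B) = -3 + B (p(B) = (-3 + B) + 0 = -3 + B)
a(s) = (-3 + 2*s)*(-2 + s) (a(s) = (s + (-3 + s))*(s + (-5 + 3)) = (-3 + 2*s)*(s - 2) = (-3 + 2*s)*(-2 + s))
11*(-13 + a(-4)) = 11*(-13 + (6 - 7*(-4) + 2*(-4)²)) = 11*(-13 + (6 + 28 + 2*16)) = 11*(-13 + (6 + 28 + 32)) = 11*(-13 + 66) = 11*53 = 583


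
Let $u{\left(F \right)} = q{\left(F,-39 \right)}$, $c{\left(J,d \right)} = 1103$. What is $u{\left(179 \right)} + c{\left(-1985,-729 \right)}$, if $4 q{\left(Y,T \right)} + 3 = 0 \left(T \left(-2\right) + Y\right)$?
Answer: $\frac{4409}{4} \approx 1102.3$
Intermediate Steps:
$q{\left(Y,T \right)} = - \frac{3}{4}$ ($q{\left(Y,T \right)} = - \frac{3}{4} + \frac{0 \left(T \left(-2\right) + Y\right)}{4} = - \frac{3}{4} + \frac{0 \left(- 2 T + Y\right)}{4} = - \frac{3}{4} + \frac{0 \left(Y - 2 T\right)}{4} = - \frac{3}{4} + \frac{1}{4} \cdot 0 = - \frac{3}{4} + 0 = - \frac{3}{4}$)
$u{\left(F \right)} = - \frac{3}{4}$
$u{\left(179 \right)} + c{\left(-1985,-729 \right)} = - \frac{3}{4} + 1103 = \frac{4409}{4}$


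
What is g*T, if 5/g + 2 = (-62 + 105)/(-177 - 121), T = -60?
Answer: 29800/213 ≈ 139.91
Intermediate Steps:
g = -1490/639 (g = 5/(-2 + (-62 + 105)/(-177 - 121)) = 5/(-2 + 43/(-298)) = 5/(-2 + 43*(-1/298)) = 5/(-2 - 43/298) = 5/(-639/298) = 5*(-298/639) = -1490/639 ≈ -2.3318)
g*T = -1490/639*(-60) = 29800/213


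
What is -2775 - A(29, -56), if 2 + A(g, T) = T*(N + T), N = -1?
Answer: -5965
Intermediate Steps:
A(g, T) = -2 + T*(-1 + T)
-2775 - A(29, -56) = -2775 - (-2 + (-56)**2 - 1*(-56)) = -2775 - (-2 + 3136 + 56) = -2775 - 1*3190 = -2775 - 3190 = -5965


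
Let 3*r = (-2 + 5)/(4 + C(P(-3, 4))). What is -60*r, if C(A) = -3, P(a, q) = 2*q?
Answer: -60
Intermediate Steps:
r = 1 (r = ((-2 + 5)/(4 - 3))/3 = (3/1)/3 = (3*1)/3 = (1/3)*3 = 1)
-60*r = -60*1 = -60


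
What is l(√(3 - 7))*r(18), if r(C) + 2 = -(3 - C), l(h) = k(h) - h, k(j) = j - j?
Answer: -26*I ≈ -26.0*I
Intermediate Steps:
k(j) = 0
l(h) = -h (l(h) = 0 - h = -h)
r(C) = -5 + C (r(C) = -2 - (3 - C) = -2 + (-3 + C) = -5 + C)
l(√(3 - 7))*r(18) = (-√(3 - 7))*(-5 + 18) = -√(-4)*13 = -2*I*13 = -26*I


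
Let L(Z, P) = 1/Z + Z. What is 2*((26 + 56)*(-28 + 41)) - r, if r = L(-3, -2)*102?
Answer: 2472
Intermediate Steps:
L(Z, P) = Z + 1/Z
r = -340 (r = (-3 + 1/(-3))*102 = (-3 - 1/3)*102 = -10/3*102 = -340)
2*((26 + 56)*(-28 + 41)) - r = 2*((26 + 56)*(-28 + 41)) - 1*(-340) = 2*(82*13) + 340 = 2*1066 + 340 = 2132 + 340 = 2472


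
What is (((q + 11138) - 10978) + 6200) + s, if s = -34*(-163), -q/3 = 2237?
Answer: 5191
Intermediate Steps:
q = -6711 (q = -3*2237 = -6711)
s = 5542
(((q + 11138) - 10978) + 6200) + s = (((-6711 + 11138) - 10978) + 6200) + 5542 = ((4427 - 10978) + 6200) + 5542 = (-6551 + 6200) + 5542 = -351 + 5542 = 5191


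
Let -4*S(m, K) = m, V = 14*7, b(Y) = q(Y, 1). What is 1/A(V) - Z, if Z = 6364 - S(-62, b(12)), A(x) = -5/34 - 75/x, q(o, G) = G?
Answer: -4825693/760 ≈ -6349.6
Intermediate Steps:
b(Y) = 1
V = 98
S(m, K) = -m/4
A(x) = -5/34 - 75/x (A(x) = -5*1/34 - 75/x = -5/34 - 75/x)
Z = 12697/2 (Z = 6364 - (-1)*(-62)/4 = 6364 - 1*31/2 = 6364 - 31/2 = 12697/2 ≈ 6348.5)
1/A(V) - Z = 1/(-5/34 - 75/98) - 1*12697/2 = 1/(-5/34 - 75*1/98) - 12697/2 = 1/(-5/34 - 75/98) - 12697/2 = 1/(-760/833) - 12697/2 = -833/760 - 12697/2 = -4825693/760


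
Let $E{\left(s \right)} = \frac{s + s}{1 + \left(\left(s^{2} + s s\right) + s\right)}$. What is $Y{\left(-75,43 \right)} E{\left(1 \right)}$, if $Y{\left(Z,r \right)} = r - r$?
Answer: $0$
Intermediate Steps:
$Y{\left(Z,r \right)} = 0$
$E{\left(s \right)} = \frac{2 s}{1 + s + 2 s^{2}}$ ($E{\left(s \right)} = \frac{2 s}{1 + \left(\left(s^{2} + s^{2}\right) + s\right)} = \frac{2 s}{1 + \left(2 s^{2} + s\right)} = \frac{2 s}{1 + \left(s + 2 s^{2}\right)} = \frac{2 s}{1 + s + 2 s^{2}}$)
$Y{\left(-75,43 \right)} E{\left(1 \right)} = 0 \cdot 2 \cdot 1 \frac{1}{1 + 1 + 2 \cdot 1^{2}} = 0 \cdot 2 \cdot 1 \frac{1}{1 + 1 + 2 \cdot 1} = 0 \cdot 2 \cdot 1 \frac{1}{1 + 1 + 2} = 0 \cdot 2 \cdot 1 \cdot \frac{1}{4} = 0 \cdot \frac{1}{2} = 0$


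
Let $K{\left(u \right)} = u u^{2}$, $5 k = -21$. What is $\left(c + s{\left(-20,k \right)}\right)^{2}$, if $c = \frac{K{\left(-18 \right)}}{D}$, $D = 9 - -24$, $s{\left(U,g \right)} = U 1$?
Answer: $\frac{4682896}{121} \approx 38702.0$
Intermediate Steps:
$k = - \frac{21}{5}$ ($k = \frac{1}{5} \left(-21\right) = - \frac{21}{5} \approx -4.2$)
$K{\left(u \right)} = u^{3}$
$s{\left(U,g \right)} = U$
$D = 33$ ($D = 9 + 24 = 33$)
$c = - \frac{1944}{11}$ ($c = \frac{\left(-18\right)^{3}}{33} = \left(-5832\right) \frac{1}{33} = - \frac{1944}{11} \approx -176.73$)
$\left(c + s{\left(-20,k \right)}\right)^{2} = \left(- \frac{1944}{11} - 20\right)^{2} = \left(- \frac{2164}{11}\right)^{2} = \frac{4682896}{121}$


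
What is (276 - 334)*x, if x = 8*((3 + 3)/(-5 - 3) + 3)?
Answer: -1044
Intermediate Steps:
x = 18 (x = 8*(6/(-8) + 3) = 8*(6*(-1/8) + 3) = 8*(-3/4 + 3) = 8*(9/4) = 18)
(276 - 334)*x = (276 - 334)*18 = -58*18 = -1044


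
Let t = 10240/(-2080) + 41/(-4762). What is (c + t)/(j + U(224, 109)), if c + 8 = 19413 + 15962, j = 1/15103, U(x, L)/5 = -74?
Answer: -11020780935901/115312491918 ≈ -95.573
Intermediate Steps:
U(x, L) = -370 (U(x, L) = 5*(-74) = -370)
j = 1/15103 ≈ 6.6212e-5
c = 35367 (c = -8 + (19413 + 15962) = -8 + 35375 = 35367)
t = -305301/61906 (t = 10240*(-1/2080) + 41*(-1/4762) = -64/13 - 41/4762 = -305301/61906 ≈ -4.9317)
(c + t)/(j + U(224, 109)) = (35367 - 305301/61906)/(1/15103 - 370) = 2189124201/(61906*(-5588109/15103)) = (2189124201/61906)*(-15103/5588109) = -11020780935901/115312491918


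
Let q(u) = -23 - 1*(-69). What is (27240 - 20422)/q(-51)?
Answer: 3409/23 ≈ 148.22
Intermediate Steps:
q(u) = 46 (q(u) = -23 + 69 = 46)
(27240 - 20422)/q(-51) = (27240 - 20422)/46 = 6818*(1/46) = 3409/23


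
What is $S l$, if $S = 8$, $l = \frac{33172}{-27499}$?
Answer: $- \frac{265376}{27499} \approx -9.6504$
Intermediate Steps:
$l = - \frac{33172}{27499}$ ($l = 33172 \left(- \frac{1}{27499}\right) = - \frac{33172}{27499} \approx -1.2063$)
$S l = 8 \left(- \frac{33172}{27499}\right) = - \frac{265376}{27499}$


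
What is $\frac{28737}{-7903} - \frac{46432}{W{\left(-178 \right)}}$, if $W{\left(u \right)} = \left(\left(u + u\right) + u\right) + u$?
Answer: $\frac{43311419}{703367} \approx 61.577$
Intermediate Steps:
$W{\left(u \right)} = 4 u$ ($W{\left(u \right)} = \left(2 u + u\right) + u = 3 u + u = 4 u$)
$\frac{28737}{-7903} - \frac{46432}{W{\left(-178 \right)}} = \frac{28737}{-7903} - \frac{46432}{4 \left(-178\right)} = 28737 \left(- \frac{1}{7903}\right) - \frac{46432}{-712} = - \frac{28737}{7903} - - \frac{5804}{89} = - \frac{28737}{7903} + \frac{5804}{89} = \frac{43311419}{703367}$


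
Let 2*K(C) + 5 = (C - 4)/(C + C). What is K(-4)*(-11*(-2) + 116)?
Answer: -276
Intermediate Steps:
K(C) = -5/2 + (-4 + C)/(4*C) (K(C) = -5/2 + ((C - 4)/(C + C))/2 = -5/2 + ((-4 + C)/((2*C)))/2 = -5/2 + ((-4 + C)*(1/(2*C)))/2 = -5/2 + ((-4 + C)/(2*C))/2 = -5/2 + (-4 + C)/(4*C))
K(-4)*(-11*(-2) + 116) = (-9/4 - 1/(-4))*(-11*(-2) + 116) = (-9/4 - 1*(-¼))*(22 + 116) = (-9/4 + ¼)*138 = -2*138 = -276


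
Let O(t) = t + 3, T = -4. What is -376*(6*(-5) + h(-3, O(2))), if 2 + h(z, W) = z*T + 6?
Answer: 5264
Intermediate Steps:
O(t) = 3 + t
h(z, W) = 4 - 4*z (h(z, W) = -2 + (z*(-4) + 6) = -2 + (-4*z + 6) = -2 + (6 - 4*z) = 4 - 4*z)
-376*(6*(-5) + h(-3, O(2))) = -376*(6*(-5) + (4 - 4*(-3))) = -376*(-30 + (4 + 12)) = -376*(-30 + 16) = -376*(-14) = 5264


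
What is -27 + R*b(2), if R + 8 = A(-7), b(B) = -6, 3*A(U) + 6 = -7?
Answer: 47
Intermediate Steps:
A(U) = -13/3 (A(U) = -2 + (⅓)*(-7) = -2 - 7/3 = -13/3)
R = -37/3 (R = -8 - 13/3 = -37/3 ≈ -12.333)
-27 + R*b(2) = -27 - 37/3*(-6) = -27 + 74 = 47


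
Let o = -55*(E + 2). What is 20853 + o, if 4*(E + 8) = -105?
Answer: 90507/4 ≈ 22627.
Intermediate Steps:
E = -137/4 (E = -8 + (1/4)*(-105) = -8 - 105/4 = -137/4 ≈ -34.250)
o = 7095/4 (o = -55*(-137/4 + 2) = -55*(-129/4) = 7095/4 ≈ 1773.8)
20853 + o = 20853 + 7095/4 = 90507/4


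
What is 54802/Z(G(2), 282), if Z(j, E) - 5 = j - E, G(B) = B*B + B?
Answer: -54802/271 ≈ -202.22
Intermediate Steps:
G(B) = B + B² (G(B) = B² + B = B + B²)
Z(j, E) = 5 + j - E (Z(j, E) = 5 + (j - E) = 5 + j - E)
54802/Z(G(2), 282) = 54802/(5 + 2*(1 + 2) - 1*282) = 54802/(5 + 2*3 - 282) = 54802/(5 + 6 - 282) = 54802/(-271) = 54802*(-1/271) = -54802/271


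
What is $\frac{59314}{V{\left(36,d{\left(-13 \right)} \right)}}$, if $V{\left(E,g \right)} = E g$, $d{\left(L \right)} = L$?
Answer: $- \frac{29657}{234} \approx -126.74$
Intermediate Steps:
$\frac{59314}{V{\left(36,d{\left(-13 \right)} \right)}} = \frac{59314}{36 \left(-13\right)} = \frac{59314}{-468} = 59314 \left(- \frac{1}{468}\right) = - \frac{29657}{234}$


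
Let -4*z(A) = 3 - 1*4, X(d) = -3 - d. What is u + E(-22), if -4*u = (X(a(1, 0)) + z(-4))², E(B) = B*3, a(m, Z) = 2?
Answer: -4585/64 ≈ -71.641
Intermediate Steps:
E(B) = 3*B
z(A) = ¼ (z(A) = -(3 - 1*4)/4 = -(3 - 4)/4 = -¼*(-1) = ¼)
u = -361/64 (u = -((-3 - 1*2) + ¼)²/4 = -((-3 - 2) + ¼)²/4 = -(-5 + ¼)²/4 = -(-19/4)²/4 = -¼*361/16 = -361/64 ≈ -5.6406)
u + E(-22) = -361/64 + 3*(-22) = -361/64 - 66 = -4585/64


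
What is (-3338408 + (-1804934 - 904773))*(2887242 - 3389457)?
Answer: 3037454074725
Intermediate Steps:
(-3338408 + (-1804934 - 904773))*(2887242 - 3389457) = (-3338408 - 2709707)*(-502215) = -6048115*(-502215) = 3037454074725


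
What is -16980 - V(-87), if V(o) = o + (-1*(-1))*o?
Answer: -16806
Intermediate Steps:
V(o) = 2*o (V(o) = o + 1*o = o + o = 2*o)
-16980 - V(-87) = -16980 - 2*(-87) = -16980 - 1*(-174) = -16980 + 174 = -16806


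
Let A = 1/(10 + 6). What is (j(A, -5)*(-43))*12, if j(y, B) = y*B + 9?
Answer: -17931/4 ≈ -4482.8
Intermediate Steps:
A = 1/16 ≈ 0.062500
j(y, B) = 9 + B*y (j(y, B) = B*y + 9 = 9 + B*y)
(j(A, -5)*(-43))*12 = ((9 - 5*1/16)*(-43))*12 = ((9 - 5/16)*(-43))*12 = ((139/16)*(-43))*12 = -5977/16*12 = -17931/4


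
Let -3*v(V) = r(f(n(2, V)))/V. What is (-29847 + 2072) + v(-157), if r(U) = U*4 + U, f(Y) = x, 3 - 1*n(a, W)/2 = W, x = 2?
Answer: -13082015/471 ≈ -27775.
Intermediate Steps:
n(a, W) = 6 - 2*W
f(Y) = 2
r(U) = 5*U (r(U) = 4*U + U = 5*U)
v(V) = -10/(3*V) (v(V) = -5*2/(3*V) = -10/(3*V))
(-29847 + 2072) + v(-157) = (-29847 + 2072) - 10/3/(-157) = -27775 - 10/3*(-1/157) = -27775 + 10/471 = -13082015/471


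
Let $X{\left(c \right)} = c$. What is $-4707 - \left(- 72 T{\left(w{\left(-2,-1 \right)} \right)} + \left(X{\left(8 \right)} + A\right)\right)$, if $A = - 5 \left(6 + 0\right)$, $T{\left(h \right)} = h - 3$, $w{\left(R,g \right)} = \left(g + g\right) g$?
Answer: $-4757$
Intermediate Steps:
$w{\left(R,g \right)} = 2 g^{2}$ ($w{\left(R,g \right)} = 2 g g = 2 g^{2}$)
$T{\left(h \right)} = -3 + h$ ($T{\left(h \right)} = h - 3 = -3 + h$)
$A = -30$ ($A = \left(-5\right) 6 = -30$)
$-4707 - \left(- 72 T{\left(w{\left(-2,-1 \right)} \right)} + \left(X{\left(8 \right)} + A\right)\right) = -4707 - \left(- 72 \left(-3 + 2 \left(-1\right)^{2}\right) + \left(8 - 30\right)\right) = -4707 - \left(- 72 \left(-3 + 2 \cdot 1\right) - 22\right) = -4707 - \left(- 72 \left(-3 + 2\right) - 22\right) = -4707 - \left(\left(-72\right) \left(-1\right) - 22\right) = -4707 - \left(72 - 22\right) = -4707 - 50 = -4757$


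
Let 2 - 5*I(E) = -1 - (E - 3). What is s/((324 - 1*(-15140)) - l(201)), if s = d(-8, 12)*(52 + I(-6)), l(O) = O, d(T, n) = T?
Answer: -2032/76315 ≈ -0.026626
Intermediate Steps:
I(E) = E/5 (I(E) = ⅖ - (-1 - (E - 3))/5 = ⅖ - (-1 - (-3 + E))/5 = ⅖ - (-1 + (3 - E))/5 = ⅖ - (2 - E)/5 = ⅖ + (-⅖ + E/5) = E/5)
s = -2032/5 (s = -8*(52 + (⅕)*(-6)) = -8*(52 - 6/5) = -8*254/5 = -2032/5 ≈ -406.40)
s/((324 - 1*(-15140)) - l(201)) = -2032/(5*((324 - 1*(-15140)) - 1*201)) = -2032/(5*((324 + 15140) - 201)) = -2032/(5*(15464 - 201)) = -2032/5/15263 = -2032/5*1/15263 = -2032/76315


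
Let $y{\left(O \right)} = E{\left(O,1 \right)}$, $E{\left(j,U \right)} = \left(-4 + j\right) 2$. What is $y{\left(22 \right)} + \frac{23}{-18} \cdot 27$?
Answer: $\frac{3}{2} \approx 1.5$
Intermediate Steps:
$E{\left(j,U \right)} = -8 + 2 j$
$y{\left(O \right)} = -8 + 2 O$
$y{\left(22 \right)} + \frac{23}{-18} \cdot 27 = \left(-8 + 2 \cdot 22\right) + \frac{23}{-18} \cdot 27 = \left(-8 + 44\right) + 23 \left(- \frac{1}{18}\right) 27 = 36 - \frac{69}{2} = \frac{3}{2}$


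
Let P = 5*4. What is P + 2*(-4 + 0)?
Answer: 12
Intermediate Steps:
P = 20
P + 2*(-4 + 0) = 20 + 2*(-4 + 0) = 20 + 2*(-4) = 20 - 8 = 12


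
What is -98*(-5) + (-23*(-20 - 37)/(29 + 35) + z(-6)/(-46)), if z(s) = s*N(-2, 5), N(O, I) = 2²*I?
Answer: 755273/1472 ≈ 513.09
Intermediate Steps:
N(O, I) = 4*I
z(s) = 20*s (z(s) = s*(4*5) = s*20 = 20*s)
-98*(-5) + (-23*(-20 - 37)/(29 + 35) + z(-6)/(-46)) = -98*(-5) + (-23*(-20 - 37)/(29 + 35) + (20*(-6))/(-46)) = -98*(-5) + (-23/(64/(-57)) - 120*(-1/46)) = 490 + (-23/(64*(-1/57)) + 60/23) = 490 + (-23/(-64/57) + 60/23) = 490 + (-23*(-57/64) + 60/23) = 490 + (1311/64 + 60/23) = 490 + 33993/1472 = 755273/1472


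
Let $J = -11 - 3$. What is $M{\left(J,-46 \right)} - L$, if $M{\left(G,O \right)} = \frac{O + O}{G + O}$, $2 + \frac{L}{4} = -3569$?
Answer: $\frac{214283}{15} \approx 14286.0$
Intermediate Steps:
$J = -14$ ($J = -11 - 3 = -14$)
$L = -14284$ ($L = -8 + 4 \left(-3569\right) = -8 - 14276 = -14284$)
$M{\left(G,O \right)} = \frac{2 O}{G + O}$
$M{\left(J,-46 \right)} - L = 2 \left(-46\right) \frac{1}{-14 - 46} - -14284 = 2 \left(-46\right) \frac{1}{-60} + 14284 = 2 \left(-46\right) \left(- \frac{1}{60}\right) + 14284 = \frac{23}{15} + 14284 = \frac{214283}{15}$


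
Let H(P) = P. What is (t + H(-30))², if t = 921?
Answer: 793881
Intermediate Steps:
(t + H(-30))² = (921 - 30)² = 891² = 793881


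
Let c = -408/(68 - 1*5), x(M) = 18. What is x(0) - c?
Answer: 514/21 ≈ 24.476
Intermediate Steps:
c = -136/21 (c = -408/(68 - 5) = -408/63 = -408*1/63 = -136/21 ≈ -6.4762)
x(0) - c = 18 - 1*(-136/21) = 18 + 136/21 = 514/21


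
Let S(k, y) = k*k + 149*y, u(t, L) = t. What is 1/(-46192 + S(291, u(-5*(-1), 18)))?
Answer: 1/39234 ≈ 2.5488e-5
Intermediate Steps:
S(k, y) = k**2 + 149*y
1/(-46192 + S(291, u(-5*(-1), 18))) = 1/(-46192 + (291**2 + 149*(-5*(-1)))) = 1/(-46192 + (84681 + 149*5)) = 1/(-46192 + (84681 + 745)) = 1/(-46192 + 85426) = 1/39234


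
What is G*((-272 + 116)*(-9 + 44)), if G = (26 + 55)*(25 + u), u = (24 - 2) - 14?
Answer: -14594580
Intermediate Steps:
u = 8 (u = 22 - 14 = 8)
G = 2673 (G = (26 + 55)*(25 + 8) = 81*33 = 2673)
G*((-272 + 116)*(-9 + 44)) = 2673*((-272 + 116)*(-9 + 44)) = 2673*(-156*35) = 2673*(-5460) = -14594580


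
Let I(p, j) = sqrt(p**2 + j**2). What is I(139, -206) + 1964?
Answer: 1964 + sqrt(61757) ≈ 2212.5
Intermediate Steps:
I(p, j) = sqrt(j**2 + p**2)
I(139, -206) + 1964 = sqrt((-206)**2 + 139**2) + 1964 = sqrt(42436 + 19321) + 1964 = sqrt(61757) + 1964 = 1964 + sqrt(61757)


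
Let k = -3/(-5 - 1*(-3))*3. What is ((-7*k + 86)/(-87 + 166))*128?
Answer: 6976/79 ≈ 88.304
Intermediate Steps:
k = 9/2 (k = -3/(-5 + 3)*3 = -3/(-2)*3 = -3*(-1/2)*3 = (3/2)*3 = 9/2 ≈ 4.5000)
((-7*k + 86)/(-87 + 166))*128 = ((-7*9/2 + 86)/(-87 + 166))*128 = ((-63/2 + 86)/79)*128 = ((109/2)*(1/79))*128 = (109/158)*128 = 6976/79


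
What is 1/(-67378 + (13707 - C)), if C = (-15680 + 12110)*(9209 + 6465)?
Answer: 1/55902509 ≈ 1.7888e-8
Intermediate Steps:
C = -55956180 (C = -3570*15674 = -55956180)
1/(-67378 + (13707 - C)) = 1/(-67378 + (13707 - 1*(-55956180))) = 1/(-67378 + (13707 + 55956180)) = 1/(-67378 + 55969887) = 1/55902509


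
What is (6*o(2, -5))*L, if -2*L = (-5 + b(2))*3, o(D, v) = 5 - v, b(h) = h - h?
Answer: 450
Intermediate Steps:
b(h) = 0
L = 15/2 (L = -(-5 + 0)*3/2 = -(-5)*3/2 = -½*(-15) = 15/2 ≈ 7.5000)
(6*o(2, -5))*L = (6*(5 - 1*(-5)))*(15/2) = (6*(5 + 5))*(15/2) = (6*10)*(15/2) = 60*(15/2) = 450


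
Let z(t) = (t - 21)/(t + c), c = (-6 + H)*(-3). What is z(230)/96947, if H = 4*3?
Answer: 209/20552764 ≈ 1.0169e-5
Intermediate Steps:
H = 12
c = -18 (c = (-6 + 12)*(-3) = 6*(-3) = -18)
z(t) = (-21 + t)/(-18 + t) (z(t) = (t - 21)/(t - 18) = (-21 + t)/(-18 + t))
z(230)/96947 = ((-21 + 230)/(-18 + 230))/96947 = (209/212)*(1/96947) = 209/20552764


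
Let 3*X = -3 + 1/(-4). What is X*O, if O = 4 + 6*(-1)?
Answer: 13/6 ≈ 2.1667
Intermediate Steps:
O = -2 (O = 4 - 6 = -2)
X = -13/12 (X = (-3 + 1/(-4))/3 = (-3 + 1*(-¼))/3 = (-3 - ¼)/3 = (⅓)*(-13/4) = -13/12 ≈ -1.0833)
X*O = -13/12*(-2) = 13/6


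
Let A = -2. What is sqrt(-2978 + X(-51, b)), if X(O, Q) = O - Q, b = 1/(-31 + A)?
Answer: 2*I*sqrt(824637)/33 ≈ 55.036*I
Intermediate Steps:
b = -1/33 (b = 1/(-31 - 2) = 1/(-33) = -1/33 ≈ -0.030303)
sqrt(-2978 + X(-51, b)) = sqrt(-2978 + (-51 - 1*(-1/33))) = sqrt(-2978 + (-51 + 1/33)) = sqrt(-2978 - 1682/33) = sqrt(-99956/33) = 2*I*sqrt(824637)/33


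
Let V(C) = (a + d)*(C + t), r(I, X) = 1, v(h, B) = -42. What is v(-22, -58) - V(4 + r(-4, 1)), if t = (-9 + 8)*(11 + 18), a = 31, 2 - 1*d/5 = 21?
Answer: -1578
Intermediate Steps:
d = -95 (d = 10 - 5*21 = 10 - 105 = -95)
t = -29 (t = -1*29 = -29)
V(C) = 1856 - 64*C (V(C) = (31 - 95)*(C - 29) = -64*(-29 + C) = 1856 - 64*C)
v(-22, -58) - V(4 + r(-4, 1)) = -42 - (1856 - 64*(4 + 1)) = -42 - (1856 - 64*5) = -42 - (1856 - 320) = -42 - 1*1536 = -42 - 1536 = -1578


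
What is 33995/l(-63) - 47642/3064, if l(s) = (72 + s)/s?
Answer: -364586201/1532 ≈ -2.3798e+5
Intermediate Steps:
l(s) = (72 + s)/s
33995/l(-63) - 47642/3064 = 33995/(((72 - 63)/(-63))) - 47642/3064 = 33995/((-1/63*9)) - 47642*1/3064 = 33995/(-1/7) - 23821/1532 = 33995*(-7) - 23821/1532 = -237965 - 23821/1532 = -364586201/1532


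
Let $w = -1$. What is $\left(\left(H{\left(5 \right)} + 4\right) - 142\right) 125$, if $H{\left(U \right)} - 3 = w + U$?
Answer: $-16375$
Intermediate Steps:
$H{\left(U \right)} = 2 + U$ ($H{\left(U \right)} = 3 + \left(-1 + U\right) = 2 + U$)
$\left(\left(H{\left(5 \right)} + 4\right) - 142\right) 125 = \left(\left(\left(2 + 5\right) + 4\right) - 142\right) 125 = \left(\left(7 + 4\right) - 142\right) 125 = \left(11 - 142\right) 125 = \left(-131\right) 125 = -16375$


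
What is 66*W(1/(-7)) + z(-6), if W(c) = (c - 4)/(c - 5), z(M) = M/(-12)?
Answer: 161/3 ≈ 53.667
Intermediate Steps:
z(M) = -M/12 (z(M) = M*(-1/12) = -M/12)
W(c) = (-4 + c)/(-5 + c)
66*W(1/(-7)) + z(-6) = 66*((-4 + 1/(-7))/(-5 + 1/(-7))) - 1/12*(-6) = 66*((-4 - ⅐)/(-5 - ⅐)) + ½ = 66*(-29/7/(-36/7)) + ½ = 66*(-7/36*(-29/7)) + ½ = 66*(29/36) + ½ = 319/6 + ½ = 161/3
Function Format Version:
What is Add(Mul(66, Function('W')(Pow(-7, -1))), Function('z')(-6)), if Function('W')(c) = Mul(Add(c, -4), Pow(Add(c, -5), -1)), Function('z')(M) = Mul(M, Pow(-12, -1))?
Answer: Rational(161, 3) ≈ 53.667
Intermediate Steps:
Function('z')(M) = Mul(Rational(-1, 12), M) (Function('z')(M) = Mul(M, Rational(-1, 12)) = Mul(Rational(-1, 12), M))
Function('W')(c) = Mul(Pow(Add(-5, c), -1), Add(-4, c)) (Function('W')(c) = Mul(Add(-4, c), Pow(Add(-5, c), -1)) = Mul(Pow(Add(-5, c), -1), Add(-4, c)))
Add(Mul(66, Function('W')(Pow(-7, -1))), Function('z')(-6)) = Add(Mul(66, Mul(Pow(Add(-5, Pow(-7, -1)), -1), Add(-4, Pow(-7, -1)))), Mul(Rational(-1, 12), -6)) = Add(Mul(66, Mul(Pow(Add(-5, Rational(-1, 7)), -1), Add(-4, Rational(-1, 7)))), Rational(1, 2)) = Add(Mul(66, Mul(Pow(Rational(-36, 7), -1), Rational(-29, 7))), Rational(1, 2)) = Add(Mul(66, Mul(Rational(-7, 36), Rational(-29, 7))), Rational(1, 2)) = Add(Mul(66, Rational(29, 36)), Rational(1, 2)) = Add(Rational(319, 6), Rational(1, 2)) = Rational(161, 3)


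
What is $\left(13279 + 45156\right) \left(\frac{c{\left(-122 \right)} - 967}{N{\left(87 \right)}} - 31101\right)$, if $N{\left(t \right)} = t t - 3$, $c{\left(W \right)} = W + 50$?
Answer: $- \frac{1057723866475}{582} \approx -1.8174 \cdot 10^{9}$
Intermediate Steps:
$c{\left(W \right)} = 50 + W$
$N{\left(t \right)} = -3 + t^{2}$ ($N{\left(t \right)} = t^{2} - 3 = -3 + t^{2}$)
$\left(13279 + 45156\right) \left(\frac{c{\left(-122 \right)} - 967}{N{\left(87 \right)}} - 31101\right) = \left(13279 + 45156\right) \left(\frac{\left(50 - 122\right) - 967}{-3 + 87^{2}} - 31101\right) = 58435 \left(\frac{-72 - 967}{-3 + 7569} - 31101\right) = 58435 \left(- \frac{1039}{7566} - 31101\right) = 58435 \left(- \frac{235311205}{7566}\right) = - \frac{1057723866475}{582}$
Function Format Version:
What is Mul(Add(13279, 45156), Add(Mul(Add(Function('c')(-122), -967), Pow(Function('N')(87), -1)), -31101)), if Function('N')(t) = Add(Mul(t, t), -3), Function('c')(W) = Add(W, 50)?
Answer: Rational(-1057723866475, 582) ≈ -1.8174e+9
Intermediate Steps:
Function('c')(W) = Add(50, W)
Function('N')(t) = Add(-3, Pow(t, 2)) (Function('N')(t) = Add(Pow(t, 2), -3) = Add(-3, Pow(t, 2)))
Mul(Add(13279, 45156), Add(Mul(Add(Function('c')(-122), -967), Pow(Function('N')(87), -1)), -31101)) = Mul(Add(13279, 45156), Add(Mul(Add(Add(50, -122), -967), Pow(Add(-3, Pow(87, 2)), -1)), -31101)) = Mul(58435, Add(Mul(Add(-72, -967), Pow(Add(-3, 7569), -1)), -31101)) = Mul(58435, Add(Mul(-1039, Pow(7566, -1)), -31101)) = Mul(58435, Add(Mul(-1039, Rational(1, 7566)), -31101)) = Mul(58435, Add(Rational(-1039, 7566), -31101)) = Mul(58435, Rational(-235311205, 7566)) = Rational(-1057723866475, 582)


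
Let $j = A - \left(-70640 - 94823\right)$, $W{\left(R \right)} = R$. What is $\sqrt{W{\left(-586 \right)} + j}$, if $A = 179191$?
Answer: $2 \sqrt{86017} \approx 586.57$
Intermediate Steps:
$j = 344654$ ($j = 179191 - \left(-70640 - 94823\right) = 179191 - -165463 = 179191 + 165463 = 344654$)
$\sqrt{W{\left(-586 \right)} + j} = \sqrt{-586 + 344654} = \sqrt{344068} = 2 \sqrt{86017}$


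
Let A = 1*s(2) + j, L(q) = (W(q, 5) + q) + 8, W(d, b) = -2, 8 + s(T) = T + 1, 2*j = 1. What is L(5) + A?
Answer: 13/2 ≈ 6.5000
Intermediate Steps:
j = 1/2 (j = (1/2)*1 = 1/2 ≈ 0.50000)
s(T) = -7 + T (s(T) = -8 + (T + 1) = -8 + (1 + T) = -7 + T)
L(q) = 6 + q (L(q) = (-2 + q) + 8 = 6 + q)
A = -9/2 (A = 1*(-7 + 2) + 1/2 = 1*(-5) + 1/2 = -5 + 1/2 = -9/2 ≈ -4.5000)
L(5) + A = (6 + 5) - 9/2 = 11 - 9/2 = 13/2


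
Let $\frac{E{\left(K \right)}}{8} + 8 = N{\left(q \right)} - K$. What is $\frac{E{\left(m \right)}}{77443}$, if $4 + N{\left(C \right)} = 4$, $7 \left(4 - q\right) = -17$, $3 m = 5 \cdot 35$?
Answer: $- \frac{1592}{232329} \approx -0.0068524$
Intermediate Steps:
$m = \frac{175}{3}$ ($m = \frac{5 \cdot 35}{3} = \frac{1}{3} \cdot 175 = \frac{175}{3} \approx 58.333$)
$q = \frac{45}{7}$ ($q = 4 - - \frac{17}{7} = 4 + \frac{17}{7} = \frac{45}{7} \approx 6.4286$)
$N{\left(C \right)} = 0$ ($N{\left(C \right)} = -4 + 4 = 0$)
$E{\left(K \right)} = -64 - 8 K$ ($E{\left(K \right)} = -64 + 8 \left(0 - K\right) = -64 + 8 \left(- K\right) = -64 - 8 K$)
$\frac{E{\left(m \right)}}{77443} = \frac{-64 - \frac{1400}{3}}{77443} = \left(-64 - \frac{1400}{3}\right) \frac{1}{77443} = \left(- \frac{1592}{3}\right) \frac{1}{77443} = - \frac{1592}{232329}$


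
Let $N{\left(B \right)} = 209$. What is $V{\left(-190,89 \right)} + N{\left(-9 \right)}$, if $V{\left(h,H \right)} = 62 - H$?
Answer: $182$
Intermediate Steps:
$V{\left(-190,89 \right)} + N{\left(-9 \right)} = \left(62 - 89\right) + 209 = -27 + 209 = 182$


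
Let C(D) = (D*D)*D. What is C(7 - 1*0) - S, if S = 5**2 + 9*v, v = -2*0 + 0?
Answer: 318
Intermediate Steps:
v = 0 (v = 0 + 0 = 0)
C(D) = D**3 (C(D) = D**2*D = D**3)
S = 25 (S = 5**2 + 9*0 = 25 + 0 = 25)
C(7 - 1*0) - S = (7 - 1*0)**3 - 1*25 = (7 + 0)**3 - 25 = 7**3 - 25 = 343 - 25 = 318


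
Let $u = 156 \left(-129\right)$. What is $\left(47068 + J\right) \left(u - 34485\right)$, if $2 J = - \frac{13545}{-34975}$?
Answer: $- \frac{35959154339661}{13990} \approx -2.5703 \cdot 10^{9}$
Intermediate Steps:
$u = -20124$
$J = \frac{2709}{13990}$ ($J = \frac{\left(-13545\right) \frac{1}{-34975}}{2} = \frac{\left(-13545\right) \left(- \frac{1}{34975}\right)}{2} = \frac{1}{2} \cdot \frac{2709}{6995} = \frac{2709}{13990} \approx 0.19364$)
$\left(47068 + J\right) \left(u - 34485\right) = \left(47068 + \frac{2709}{13990}\right) \left(-20124 - 34485\right) = \frac{658484029}{13990} \left(-54609\right) = - \frac{35959154339661}{13990}$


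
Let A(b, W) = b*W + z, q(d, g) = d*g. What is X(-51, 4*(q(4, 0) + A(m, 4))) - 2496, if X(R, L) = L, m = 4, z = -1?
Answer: -2436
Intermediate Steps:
A(b, W) = -1 + W*b (A(b, W) = b*W - 1 = W*b - 1 = -1 + W*b)
X(-51, 4*(q(4, 0) + A(m, 4))) - 2496 = 4*(4*0 + (-1 + 4*4)) - 2496 = 4*(0 + (-1 + 16)) - 2496 = 4*(0 + 15) - 2496 = 4*15 - 2496 = 60 - 2496 = -2436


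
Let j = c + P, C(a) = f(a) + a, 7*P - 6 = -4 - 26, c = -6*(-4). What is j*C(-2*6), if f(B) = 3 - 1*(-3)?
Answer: -864/7 ≈ -123.43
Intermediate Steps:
f(B) = 6 (f(B) = 3 + 3 = 6)
c = 24
P = -24/7 (P = 6/7 + (-4 - 26)/7 = 6/7 + (⅐)*(-30) = 6/7 - 30/7 = -24/7 ≈ -3.4286)
C(a) = 6 + a
j = 144/7 (j = 24 - 24/7 = 144/7 ≈ 20.571)
j*C(-2*6) = 144*(6 - 2*6)/7 = 144*(6 - 12)/7 = (144/7)*(-6) = -864/7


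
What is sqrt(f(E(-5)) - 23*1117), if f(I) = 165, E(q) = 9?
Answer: I*sqrt(25526) ≈ 159.77*I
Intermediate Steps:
sqrt(f(E(-5)) - 23*1117) = sqrt(165 - 23*1117) = sqrt(165 - 25691) = sqrt(-25526) = I*sqrt(25526)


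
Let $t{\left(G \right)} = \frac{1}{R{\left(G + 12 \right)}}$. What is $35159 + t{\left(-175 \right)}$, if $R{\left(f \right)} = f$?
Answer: $\frac{5730916}{163} \approx 35159.0$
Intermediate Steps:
$t{\left(G \right)} = \frac{1}{12 + G}$ ($t{\left(G \right)} = \frac{1}{G + 12} = \frac{1}{12 + G}$)
$35159 + t{\left(-175 \right)} = 35159 + \frac{1}{12 - 175} = 35159 + \frac{1}{-163} = 35159 - \frac{1}{163} = \frac{5730916}{163}$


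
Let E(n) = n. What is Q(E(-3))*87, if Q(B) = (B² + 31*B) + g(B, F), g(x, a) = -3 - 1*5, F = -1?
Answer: -8004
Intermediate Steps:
g(x, a) = -8 (g(x, a) = -3 - 5 = -8)
Q(B) = -8 + B² + 31*B (Q(B) = (B² + 31*B) - 8 = -8 + B² + 31*B)
Q(E(-3))*87 = (-8 + (-3)² + 31*(-3))*87 = (-8 + 9 - 93)*87 = -92*87 = -8004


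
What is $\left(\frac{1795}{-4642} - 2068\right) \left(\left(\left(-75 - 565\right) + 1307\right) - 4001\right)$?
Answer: $\frac{16005618817}{2321} \approx 6.896 \cdot 10^{6}$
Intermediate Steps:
$\left(\frac{1795}{-4642} - 2068\right) \left(\left(\left(-75 - 565\right) + 1307\right) - 4001\right) = \left(1795 \left(- \frac{1}{4642}\right) - 2068\right) \left(\left(-640 + 1307\right) - 4001\right) = \left(- \frac{1795}{4642} - 2068\right) \left(667 - 4001\right) = \left(- \frac{9601451}{4642}\right) \left(-3334\right) = \frac{16005618817}{2321}$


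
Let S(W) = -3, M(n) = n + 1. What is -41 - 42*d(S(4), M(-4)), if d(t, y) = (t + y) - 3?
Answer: 337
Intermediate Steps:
M(n) = 1 + n
d(t, y) = -3 + t + y
-41 - 42*d(S(4), M(-4)) = -41 - 42*(-3 - 3 + (1 - 4)) = -41 - 42*(-3 - 3 - 3) = -41 - 42*(-9) = -41 + 378 = 337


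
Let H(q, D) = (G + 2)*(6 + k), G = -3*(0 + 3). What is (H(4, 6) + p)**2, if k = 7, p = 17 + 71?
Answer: 9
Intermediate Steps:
p = 88
G = -9 (G = -3*3 = -9)
H(q, D) = -91 (H(q, D) = (-9 + 2)*(6 + 7) = -7*13 = -91)
(H(4, 6) + p)**2 = (-91 + 88)**2 = (-3)**2 = 9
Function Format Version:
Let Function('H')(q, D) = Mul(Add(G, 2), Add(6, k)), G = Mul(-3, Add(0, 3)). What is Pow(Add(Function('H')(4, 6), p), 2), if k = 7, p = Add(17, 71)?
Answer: 9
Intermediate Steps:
p = 88
G = -9 (G = Mul(-3, 3) = -9)
Function('H')(q, D) = -91 (Function('H')(q, D) = Mul(Add(-9, 2), Add(6, 7)) = Mul(-7, 13) = -91)
Pow(Add(Function('H')(4, 6), p), 2) = Pow(Add(-91, 88), 2) = Pow(-3, 2) = 9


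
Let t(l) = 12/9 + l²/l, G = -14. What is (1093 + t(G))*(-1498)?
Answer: -4855018/3 ≈ -1.6183e+6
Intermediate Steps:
t(l) = 4/3 + l (t(l) = 12*(⅑) + l = 4/3 + l)
(1093 + t(G))*(-1498) = (1093 + (4/3 - 14))*(-1498) = (1093 - 38/3)*(-1498) = (3241/3)*(-1498) = -4855018/3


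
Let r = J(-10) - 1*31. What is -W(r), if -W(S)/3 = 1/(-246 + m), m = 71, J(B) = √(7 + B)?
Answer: -3/175 ≈ -0.017143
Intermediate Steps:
r = -31 + I*√3 (r = √(7 - 10) - 1*31 = √(-3) - 31 = I*√3 - 31 = -31 + I*√3 ≈ -31.0 + 1.732*I)
W(S) = 3/175 (W(S) = -3/(-246 + 71) = -3/(-175) = -3*(-1/175) = 3/175)
-W(r) = -1*3/175 = -3/175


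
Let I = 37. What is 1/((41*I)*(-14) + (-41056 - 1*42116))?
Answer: -1/104410 ≈ -9.5776e-6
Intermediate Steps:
1/((41*I)*(-14) + (-41056 - 1*42116)) = 1/((41*37)*(-14) + (-41056 - 1*42116)) = 1/(1517*(-14) + (-41056 - 42116)) = 1/(-21238 - 83172) = 1/(-104410) = -1/104410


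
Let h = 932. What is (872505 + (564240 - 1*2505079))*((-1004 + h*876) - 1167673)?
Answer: 376315309830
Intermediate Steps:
(872505 + (564240 - 1*2505079))*((-1004 + h*876) - 1167673) = (872505 + (564240 - 1*2505079))*((-1004 + 932*876) - 1167673) = (872505 + (564240 - 2505079))*((-1004 + 816432) - 1167673) = (872505 - 1940839)*(815428 - 1167673) = -1068334*(-352245) = 376315309830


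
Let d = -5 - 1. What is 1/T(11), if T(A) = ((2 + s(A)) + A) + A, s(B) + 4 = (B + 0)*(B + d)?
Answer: 1/75 ≈ 0.013333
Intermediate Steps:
d = -6
s(B) = -4 + B*(-6 + B) (s(B) = -4 + (B + 0)*(B - 6) = -4 + B*(-6 + B))
T(A) = -2 + A² - 4*A (T(A) = ((2 + (-4 + A² - 6*A)) + A) + A = ((-2 + A² - 6*A) + A) + A = (-2 + A² - 5*A) + A = -2 + A² - 4*A)
1/T(11) = 1/(-2 + 11² - 4*11) = 1/(-2 + 121 - 44) = 1/75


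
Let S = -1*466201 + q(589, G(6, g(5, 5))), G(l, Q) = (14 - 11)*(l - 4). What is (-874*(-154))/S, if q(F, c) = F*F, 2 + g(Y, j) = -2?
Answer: -4807/4260 ≈ -1.1284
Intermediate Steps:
g(Y, j) = -4 (g(Y, j) = -2 - 2 = -4)
G(l, Q) = -12 + 3*l (G(l, Q) = 3*(-4 + l) = -12 + 3*l)
q(F, c) = F**2
S = -119280 (S = -1*466201 + 589**2 = -466201 + 346921 = -119280)
(-874*(-154))/S = -874*(-154)/(-119280) = 134596*(-1/119280) = -4807/4260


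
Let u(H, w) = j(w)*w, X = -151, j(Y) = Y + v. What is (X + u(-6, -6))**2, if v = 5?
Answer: 21025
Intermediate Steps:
j(Y) = 5 + Y (j(Y) = Y + 5 = 5 + Y)
u(H, w) = w*(5 + w) (u(H, w) = (5 + w)*w = w*(5 + w))
(X + u(-6, -6))**2 = (-151 - 6*(5 - 6))**2 = (-151 - 6*(-1))**2 = (-151 + 6)**2 = (-145)**2 = 21025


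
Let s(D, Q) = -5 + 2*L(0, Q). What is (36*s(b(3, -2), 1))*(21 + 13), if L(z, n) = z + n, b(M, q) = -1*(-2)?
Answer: -3672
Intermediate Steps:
b(M, q) = 2
L(z, n) = n + z
s(D, Q) = -5 + 2*Q (s(D, Q) = -5 + 2*(Q + 0) = -5 + 2*Q)
(36*s(b(3, -2), 1))*(21 + 13) = (36*(-5 + 2*1))*(21 + 13) = (36*(-5 + 2))*34 = (36*(-3))*34 = -108*34 = -3672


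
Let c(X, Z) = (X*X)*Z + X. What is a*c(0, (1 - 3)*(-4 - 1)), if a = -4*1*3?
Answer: 0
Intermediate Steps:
c(X, Z) = X + Z*X**2 (c(X, Z) = X**2*Z + X = Z*X**2 + X = X + Z*X**2)
a = -12 (a = -4*3 = -12)
a*c(0, (1 - 3)*(-4 - 1)) = -0*(1 + 0*((1 - 3)*(-4 - 1))) = -0*(1 + 0*(-2*(-5))) = -0*(1 + 0*10) = -0*(1 + 0) = -0 = -12*0 = 0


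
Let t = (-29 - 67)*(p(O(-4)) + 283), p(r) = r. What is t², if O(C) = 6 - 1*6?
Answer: 738100224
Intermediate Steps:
O(C) = 0 (O(C) = 6 - 6 = 0)
t = -27168 (t = (-29 - 67)*(0 + 283) = -96*283 = -27168)
t² = (-27168)² = 738100224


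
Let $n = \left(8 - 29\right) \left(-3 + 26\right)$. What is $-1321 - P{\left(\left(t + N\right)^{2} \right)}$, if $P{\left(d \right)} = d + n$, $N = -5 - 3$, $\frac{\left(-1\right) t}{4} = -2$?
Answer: $-838$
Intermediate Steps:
$t = 8$ ($t = \left(-4\right) \left(-2\right) = 8$)
$N = -8$ ($N = -5 - 3 = -8$)
$n = -483$ ($n = \left(-21\right) 23 = -483$)
$P{\left(d \right)} = -483 + d$ ($P{\left(d \right)} = d - 483 = -483 + d$)
$-1321 - P{\left(\left(t + N\right)^{2} \right)} = -1321 - \left(-483 + \left(8 - 8\right)^{2}\right) = -1321 - \left(-483 + 0^{2}\right) = -1321 - \left(-483 + 0\right) = -1321 - -483 = -1321 + 483 = -838$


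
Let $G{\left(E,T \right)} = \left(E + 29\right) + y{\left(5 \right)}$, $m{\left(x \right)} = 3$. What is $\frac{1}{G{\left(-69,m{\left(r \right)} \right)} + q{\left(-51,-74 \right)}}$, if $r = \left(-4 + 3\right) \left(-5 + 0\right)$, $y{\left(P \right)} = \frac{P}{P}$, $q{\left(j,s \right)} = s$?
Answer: $- \frac{1}{113} \approx -0.0088496$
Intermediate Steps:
$y{\left(P \right)} = 1$
$r = 5$ ($r = \left(-1\right) \left(-5\right) = 5$)
$G{\left(E,T \right)} = 30 + E$ ($G{\left(E,T \right)} = \left(E + 29\right) + 1 = \left(29 + E\right) + 1 = 30 + E$)
$\frac{1}{G{\left(-69,m{\left(r \right)} \right)} + q{\left(-51,-74 \right)}} = \frac{1}{\left(30 - 69\right) - 74} = \frac{1}{-39 - 74} = \frac{1}{-113} = - \frac{1}{113}$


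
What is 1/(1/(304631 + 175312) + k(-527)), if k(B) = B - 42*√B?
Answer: -30347990948070/69527247410450743 + 4837250948229*I*√527/139054494820901486 ≈ -0.00043649 + 0.00079858*I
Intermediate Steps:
1/(1/(304631 + 175312) + k(-527)) = 1/(1/(304631 + 175312) + (-527 - 42*I*√527)) = 1/(1/479943 + (-527 - 42*I*√527)) = 1/(-252929960/479943 - 42*I*√527)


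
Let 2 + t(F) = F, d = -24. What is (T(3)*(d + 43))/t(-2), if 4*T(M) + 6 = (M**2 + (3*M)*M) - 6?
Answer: -57/2 ≈ -28.500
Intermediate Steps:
t(F) = -2 + F
T(M) = -3 + M**2 (T(M) = -3/2 + ((M**2 + (3*M)*M) - 6)/4 = -3/2 + ((M**2 + 3*M**2) - 6)/4 = -3/2 + (4*M**2 - 6)/4 = -3/2 + (-6 + 4*M**2)/4 = -3/2 + (-3/2 + M**2) = -3 + M**2)
(T(3)*(d + 43))/t(-2) = ((-3 + 3**2)*(-24 + 43))/(-2 - 2) = ((-3 + 9)*19)/(-4) = (6*19)*(-1/4) = 114*(-1/4) = -57/2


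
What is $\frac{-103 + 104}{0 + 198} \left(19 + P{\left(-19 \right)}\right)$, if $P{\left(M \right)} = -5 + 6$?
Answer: $\frac{10}{99} \approx 0.10101$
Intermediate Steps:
$P{\left(M \right)} = 1$
$\frac{-103 + 104}{0 + 198} \left(19 + P{\left(-19 \right)}\right) = \frac{-103 + 104}{0 + 198} \left(19 + 1\right) = 1 \cdot \frac{1}{198} \cdot 20 = \frac{1}{198} \cdot 20 = \frac{10}{99}$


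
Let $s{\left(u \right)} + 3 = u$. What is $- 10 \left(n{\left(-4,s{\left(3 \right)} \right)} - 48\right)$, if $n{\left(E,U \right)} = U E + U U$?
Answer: $480$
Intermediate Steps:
$s{\left(u \right)} = -3 + u$
$n{\left(E,U \right)} = U^{2} + E U$ ($n{\left(E,U \right)} = E U + U^{2} = U^{2} + E U$)
$- 10 \left(n{\left(-4,s{\left(3 \right)} \right)} - 48\right) = - 10 \left(\left(-3 + 3\right) \left(-4 + \left(-3 + 3\right)\right) - 48\right) = - 10 \left(0 \left(-4 + 0\right) - 48\right) = - 10 \left(0 \left(-4\right) - 48\right) = - 10 \left(0 - 48\right) = \left(-10\right) \left(-48\right) = 480$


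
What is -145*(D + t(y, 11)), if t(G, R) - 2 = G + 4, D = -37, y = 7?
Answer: 3480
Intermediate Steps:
t(G, R) = 6 + G (t(G, R) = 2 + (G + 4) = 2 + (4 + G) = 6 + G)
-145*(D + t(y, 11)) = -145*(-37 + (6 + 7)) = -145*(-37 + 13) = -145*(-24) = 3480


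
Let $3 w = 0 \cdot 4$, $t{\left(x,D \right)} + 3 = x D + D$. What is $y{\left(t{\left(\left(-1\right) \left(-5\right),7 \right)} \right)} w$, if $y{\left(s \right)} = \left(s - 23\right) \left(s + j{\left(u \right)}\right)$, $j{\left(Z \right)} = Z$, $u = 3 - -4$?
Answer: $0$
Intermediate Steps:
$t{\left(x,D \right)} = -3 + D + D x$ ($t{\left(x,D \right)} = -3 + \left(x D + D\right) = -3 + \left(D x + D\right) = -3 + \left(D + D x\right) = -3 + D + D x$)
$u = 7$ ($u = 3 + 4 = 7$)
$w = 0$ ($w = \frac{0 \cdot 4}{3} = \frac{1}{3} \cdot 0 = 0$)
$y{\left(s \right)} = \left(-23 + s\right) \left(7 + s\right)$ ($y{\left(s \right)} = \left(s - 23\right) \left(s + 7\right) = \left(-23 + s\right) \left(7 + s\right)$)
$y{\left(t{\left(\left(-1\right) \left(-5\right),7 \right)} \right)} w = \left(-161 + \left(-3 + 7 + 7 \left(\left(-1\right) \left(-5\right)\right)\right)^{2} - 16 \left(-3 + 7 + 7 \left(\left(-1\right) \left(-5\right)\right)\right)\right) 0 = \left(-161 + \left(-3 + 7 + 7 \cdot 5\right)^{2} - 16 \left(-3 + 7 + 7 \cdot 5\right)\right) 0 = \left(-161 + \left(-3 + 7 + 35\right)^{2} - 16 \left(-3 + 7 + 35\right)\right) 0 = \left(-161 + 39^{2} - 624\right) 0 = \left(-161 + 1521 - 624\right) 0 = 736 \cdot 0 = 0$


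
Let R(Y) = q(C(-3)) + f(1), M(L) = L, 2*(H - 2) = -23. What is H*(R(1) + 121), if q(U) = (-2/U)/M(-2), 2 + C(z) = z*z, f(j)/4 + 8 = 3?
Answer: -6726/7 ≈ -960.86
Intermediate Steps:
f(j) = -20 (f(j) = -32 + 4*3 = -32 + 12 = -20)
H = -19/2 (H = 2 + (½)*(-23) = 2 - 23/2 = -19/2 ≈ -9.5000)
C(z) = -2 + z² (C(z) = -2 + z*z = -2 + z²)
q(U) = 1/U (q(U) = -2/U/(-2) = -2/U*(-½) = 1/U)
R(Y) = -139/7 (R(Y) = 1/(-2 + (-3)²) - 20 = 1/(-2 + 9) - 20 = 1/7 - 20 = ⅐ - 20 = -139/7)
H*(R(1) + 121) = -19*(-139/7 + 121)/2 = -19/2*708/7 = -6726/7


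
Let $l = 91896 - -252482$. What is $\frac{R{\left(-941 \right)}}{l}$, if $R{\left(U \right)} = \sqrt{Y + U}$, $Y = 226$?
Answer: $\frac{i \sqrt{715}}{344378} \approx 7.7646 \cdot 10^{-5} i$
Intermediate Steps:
$R{\left(U \right)} = \sqrt{226 + U}$
$l = 344378$ ($l = 91896 + 252482 = 344378$)
$\frac{R{\left(-941 \right)}}{l} = \frac{\sqrt{226 - 941}}{344378} = \sqrt{-715} \cdot \frac{1}{344378} = i \sqrt{715} \cdot \frac{1}{344378} = \frac{i \sqrt{715}}{344378}$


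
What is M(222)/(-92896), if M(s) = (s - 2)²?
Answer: -3025/5806 ≈ -0.52101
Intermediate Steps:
M(s) = (-2 + s)²
M(222)/(-92896) = (-2 + 222)²/(-92896) = 220²*(-1/92896) = 48400*(-1/92896) = -3025/5806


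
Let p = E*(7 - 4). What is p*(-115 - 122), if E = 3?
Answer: -2133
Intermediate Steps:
p = 9 (p = 3*(7 - 4) = 3*3 = 9)
p*(-115 - 122) = 9*(-115 - 122) = 9*(-237) = -2133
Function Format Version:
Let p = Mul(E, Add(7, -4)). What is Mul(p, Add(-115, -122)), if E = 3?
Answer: -2133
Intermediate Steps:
p = 9 (p = Mul(3, Add(7, -4)) = Mul(3, 3) = 9)
Mul(p, Add(-115, -122)) = Mul(9, Add(-115, -122)) = Mul(9, -237) = -2133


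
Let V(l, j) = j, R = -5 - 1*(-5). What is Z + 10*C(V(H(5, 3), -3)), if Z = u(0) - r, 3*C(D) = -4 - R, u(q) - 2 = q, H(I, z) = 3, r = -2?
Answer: -28/3 ≈ -9.3333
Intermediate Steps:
u(q) = 2 + q
R = 0 (R = -5 + 5 = 0)
C(D) = -4/3 (C(D) = (-4 - 1*0)/3 = (-4 + 0)/3 = (1/3)*(-4) = -4/3)
Z = 4 (Z = (2 + 0) - 1*(-2) = 2 + 2 = 4)
Z + 10*C(V(H(5, 3), -3)) = 4 + 10*(-4/3) = 4 - 40/3 = -28/3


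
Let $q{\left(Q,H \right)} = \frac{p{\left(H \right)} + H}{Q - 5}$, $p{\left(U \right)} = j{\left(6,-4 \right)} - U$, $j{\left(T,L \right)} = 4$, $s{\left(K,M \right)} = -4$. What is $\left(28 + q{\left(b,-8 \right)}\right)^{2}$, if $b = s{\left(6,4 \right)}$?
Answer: $\frac{61504}{81} \approx 759.31$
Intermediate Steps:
$b = -4$
$p{\left(U \right)} = 4 - U$
$q{\left(Q,H \right)} = \frac{4}{-5 + Q}$ ($q{\left(Q,H \right)} = \frac{\left(4 - H\right) + H}{Q - 5} = \frac{4}{-5 + Q}$)
$\left(28 + q{\left(b,-8 \right)}\right)^{2} = \left(28 + \frac{4}{-5 - 4}\right)^{2} = \left(28 + \frac{4}{-9}\right)^{2} = \left(28 + 4 \left(- \frac{1}{9}\right)\right)^{2} = \left(28 - \frac{4}{9}\right)^{2} = \left(\frac{248}{9}\right)^{2} = \frac{61504}{81}$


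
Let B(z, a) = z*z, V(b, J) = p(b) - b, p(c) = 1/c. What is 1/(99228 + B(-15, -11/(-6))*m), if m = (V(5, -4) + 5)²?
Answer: 1/99237 ≈ 1.0077e-5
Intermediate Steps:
V(b, J) = 1/b - b
m = 1/25 (m = ((1/5 - 1*5) + 5)² = ((⅕ - 5) + 5)² = (-24/5 + 5)² = (⅕)² = 1/25 ≈ 0.040000)
B(z, a) = z²
1/(99228 + B(-15, -11/(-6))*m) = 1/(99228 + (-15)²*(1/25)) = 1/(99228 + 225*(1/25)) = 1/(99228 + 9) = 1/99237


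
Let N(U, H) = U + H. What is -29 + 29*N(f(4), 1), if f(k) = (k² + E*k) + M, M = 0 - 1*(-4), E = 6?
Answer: 1276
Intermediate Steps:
M = 4 (M = 0 + 4 = 4)
f(k) = 4 + k² + 6*k (f(k) = (k² + 6*k) + 4 = 4 + k² + 6*k)
N(U, H) = H + U
-29 + 29*N(f(4), 1) = -29 + 29*(1 + (4 + 4² + 6*4)) = -29 + 29*(1 + (4 + 16 + 24)) = -29 + 29*(1 + 44) = -29 + 29*45 = -29 + 1305 = 1276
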